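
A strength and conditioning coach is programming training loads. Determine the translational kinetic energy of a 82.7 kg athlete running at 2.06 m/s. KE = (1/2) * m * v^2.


KE = 0.5 * m * v^2
= 0.5 * 82.7 * 2.06^2
= 0.5 * 82.7 * 4.2436
= 175.47 J

175.47 J


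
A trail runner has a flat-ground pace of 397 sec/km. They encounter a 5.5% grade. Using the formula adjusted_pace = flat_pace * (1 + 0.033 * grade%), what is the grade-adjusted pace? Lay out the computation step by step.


Grade factor = 1 + 0.033 * 5.5 = 1.1815
Adjusted = 397 * 1.1815 = 469.06 sec/km

469.06 s/km


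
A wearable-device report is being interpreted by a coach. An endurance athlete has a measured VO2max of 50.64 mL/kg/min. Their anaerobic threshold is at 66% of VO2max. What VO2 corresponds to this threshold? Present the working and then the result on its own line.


Anaerobic threshold VO2 = VO2max * 66%
= 50.64 * 0.66
= 33.42 mL/kg/min

33.42 mL/kg/min


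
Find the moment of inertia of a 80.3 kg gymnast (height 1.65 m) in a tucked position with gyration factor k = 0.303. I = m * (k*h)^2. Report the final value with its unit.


Radius of gyration = 0.303 * 1.65 = 0.49995 m
I = 80.3 * 0.49995^2
= 80.3 * 0.24995
= 20.071 kg*m^2

20.071 kg*m^2


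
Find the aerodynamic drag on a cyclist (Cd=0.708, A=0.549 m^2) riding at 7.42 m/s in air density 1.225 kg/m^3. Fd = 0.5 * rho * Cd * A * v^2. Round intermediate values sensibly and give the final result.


Fd = 0.5 * 1.225 * 0.708 * 0.549 * 7.42^2
= 0.5 * 1.225 * 0.708 * 0.549 * 55.0564
= 13.107 N

13.107 N


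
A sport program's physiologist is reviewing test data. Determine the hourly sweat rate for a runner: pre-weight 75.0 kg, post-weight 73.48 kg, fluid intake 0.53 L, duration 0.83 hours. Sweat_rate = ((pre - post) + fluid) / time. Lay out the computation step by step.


Mass lost = 75.0 - 73.48 = 1.52 kg
Add fluid consumed: 1.52 + 0.53 = 2.05 L total sweat
Sweat rate = 2.05 / 0.83 = 2.47 L/h

2.47 L/h


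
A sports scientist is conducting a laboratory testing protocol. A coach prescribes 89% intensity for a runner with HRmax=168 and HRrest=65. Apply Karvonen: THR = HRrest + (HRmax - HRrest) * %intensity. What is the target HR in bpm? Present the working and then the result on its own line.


Heart rate reserve = 168 - 65 = 103
Intensity fraction = 89 / 100 = 0.89
THR = 65 + 103 * 0.89 = 156.67 bpm

156.67 bpm


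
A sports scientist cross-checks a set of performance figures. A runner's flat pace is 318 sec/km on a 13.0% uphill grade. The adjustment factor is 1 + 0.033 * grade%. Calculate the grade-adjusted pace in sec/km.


Factor = 1 + 0.033 * 13.0 = 1.429
Adjusted pace = 318 * 1.429
= 454.42 sec/km

454.42 s/km


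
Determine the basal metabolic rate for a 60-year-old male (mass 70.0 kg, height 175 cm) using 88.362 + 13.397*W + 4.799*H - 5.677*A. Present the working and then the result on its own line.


BMR = 88.362 + 13.397*70.0 + 4.799*175 - 5.677*60
= 1525.36 kcal/day

1525.36 kcal/day


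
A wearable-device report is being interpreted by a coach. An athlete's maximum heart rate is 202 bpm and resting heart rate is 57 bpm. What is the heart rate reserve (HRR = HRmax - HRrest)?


HRR = HRmax - HRrest
= 202 - 57
= 145 bpm

145 bpm


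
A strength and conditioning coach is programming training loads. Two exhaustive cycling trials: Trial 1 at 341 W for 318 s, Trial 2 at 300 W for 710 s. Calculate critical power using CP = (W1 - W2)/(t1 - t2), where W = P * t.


W1 = 341 * 318 = 108438 J
W2 = 300 * 710 = 213000 J
CP = (108438 - 213000) / (318 - 710)
= -104562 / -392
= 266.74 W

266.74 W


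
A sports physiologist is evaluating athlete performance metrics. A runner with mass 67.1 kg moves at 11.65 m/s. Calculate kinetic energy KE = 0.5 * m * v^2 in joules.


v^2 = 11.65^2 = 135.7225
KE = 0.5 * 67.1 * 135.7225
= 4553.49 J

4553.49 J


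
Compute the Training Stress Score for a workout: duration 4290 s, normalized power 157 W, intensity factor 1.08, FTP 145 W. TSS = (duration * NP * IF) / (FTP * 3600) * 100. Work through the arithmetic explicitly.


Product = 4290 * 157 * 1.08 = 727412.4
Base = 145 * 3600 = 522000
TSS = 727412.4 / 522000 * 100 = 139.35

139.35 TSS


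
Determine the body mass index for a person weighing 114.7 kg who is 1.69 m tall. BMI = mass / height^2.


BMI = mass / height^2
= 114.7 / 1.69^2
= 114.7 / 2.8561
= 40.16 kg/m^2

40.16 kg/m^2


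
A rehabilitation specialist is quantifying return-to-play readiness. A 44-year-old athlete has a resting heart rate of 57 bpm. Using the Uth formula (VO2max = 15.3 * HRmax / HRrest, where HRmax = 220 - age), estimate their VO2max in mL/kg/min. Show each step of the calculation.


HRmax = 220 - 44 = 176 bpm
Ratio = HRmax / HRrest = 176 / 57 = 3.0877
VO2max = 15.3 * 3.0877 = 47.24 mL/kg/min

47.24 mL/kg/min


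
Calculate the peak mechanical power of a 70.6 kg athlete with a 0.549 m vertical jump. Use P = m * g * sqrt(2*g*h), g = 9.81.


First, sqrt(2gh) = sqrt(2 * 9.81 * 0.549)
= sqrt(10.77138) = 3.281978 m/s
Power = 70.6 * 9.81 * 3.281978 = 2273.05 W

2273.05 W


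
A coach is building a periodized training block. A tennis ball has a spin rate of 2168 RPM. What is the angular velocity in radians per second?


Convert RPM to rad/s: multiply by 2*pi and divide by 60
omega = 2168 * 2 * pi / 60
= 227.032 rad/s

227.032 rad/s


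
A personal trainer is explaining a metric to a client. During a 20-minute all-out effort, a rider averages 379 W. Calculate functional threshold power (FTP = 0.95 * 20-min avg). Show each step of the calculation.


FTP = 0.95 * 379
= 360.05 W

360.05 W


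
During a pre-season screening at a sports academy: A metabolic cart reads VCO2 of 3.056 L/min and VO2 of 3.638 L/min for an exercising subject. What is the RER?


RER = VCO2 / VO2 = 3.056 / 3.638 = 0.84

0.84


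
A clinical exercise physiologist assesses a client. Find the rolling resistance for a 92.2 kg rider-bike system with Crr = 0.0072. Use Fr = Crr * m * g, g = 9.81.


m * g = 92.2 * 9.81 = 904.482 N
Fr = 0.0072 * 904.482 = 6.512 N

6.512 N


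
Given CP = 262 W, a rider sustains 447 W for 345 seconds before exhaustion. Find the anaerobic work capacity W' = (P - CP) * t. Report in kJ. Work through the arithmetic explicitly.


Excess power = 447 - 262 = 185 W
Work above CP = 185 * 345 = 63825 J
W' = 63.825 kJ

63.825 kJ


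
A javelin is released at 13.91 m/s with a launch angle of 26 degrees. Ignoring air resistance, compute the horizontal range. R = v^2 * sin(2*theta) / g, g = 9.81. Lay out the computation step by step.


Launch speed squared = 193.4881
sin(2 * 26 deg) = 0.788011
Range = 193.4881 * 0.788011 / 9.81
= 15.542 m

15.542 m


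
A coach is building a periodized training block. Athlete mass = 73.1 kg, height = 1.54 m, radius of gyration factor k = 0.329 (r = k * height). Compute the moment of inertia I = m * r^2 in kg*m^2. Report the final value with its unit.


r = k * height = 0.329 * 1.54 = 0.50666 m
r^2 = 0.50666^2 = 0.256704
I = 73.1 * 0.256704 = 18.765 kg*m^2

18.765 kg*m^2


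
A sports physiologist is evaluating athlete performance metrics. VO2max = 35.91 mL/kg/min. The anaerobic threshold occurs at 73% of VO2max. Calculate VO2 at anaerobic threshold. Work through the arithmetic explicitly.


AT fraction = 73 / 100 = 0.73
AT VO2 = 35.91 * 0.73
= 26.21 mL/kg/min

26.21 mL/kg/min


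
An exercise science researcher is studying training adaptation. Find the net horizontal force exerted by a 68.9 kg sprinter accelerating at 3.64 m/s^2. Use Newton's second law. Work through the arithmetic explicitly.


Newton's second law: F = m * a
F = 68.9 * 3.64 = 250.8 N

250.8 N


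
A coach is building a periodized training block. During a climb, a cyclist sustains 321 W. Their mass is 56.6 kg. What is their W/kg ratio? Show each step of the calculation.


Power-to-weight = 321 W / 56.6 kg
= 5.671 W/kg

5.671 W/kg


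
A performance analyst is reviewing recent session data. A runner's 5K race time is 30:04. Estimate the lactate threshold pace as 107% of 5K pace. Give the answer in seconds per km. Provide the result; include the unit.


Total race time = 30*60 + 4 = 1804 seconds
5K pace = 1804 / 5 = 360.8 sec/km
LT pace = 360.8 * 1.07 = 386.06 sec/km

386.06 s/km


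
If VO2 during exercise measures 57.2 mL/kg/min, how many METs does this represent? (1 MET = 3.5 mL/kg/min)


METs = VO2 / 3.5 = 57.2 / 3.5 = 16.34

16.34 METs


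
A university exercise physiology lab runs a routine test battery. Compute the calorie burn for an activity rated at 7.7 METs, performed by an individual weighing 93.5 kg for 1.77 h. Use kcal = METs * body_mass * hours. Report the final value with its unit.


Product of METs and mass = 7.7 * 93.5 = 719.95
Total kcal = 719.95 * 1.77 = 1274.31 kcal

1274.31 kcal


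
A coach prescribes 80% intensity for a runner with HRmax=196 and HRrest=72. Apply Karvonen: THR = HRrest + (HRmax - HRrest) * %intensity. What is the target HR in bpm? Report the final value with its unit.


Heart rate reserve = 196 - 72 = 124
Intensity fraction = 80 / 100 = 0.8
THR = 72 + 124 * 0.8 = 171.2 bpm

171.2 bpm


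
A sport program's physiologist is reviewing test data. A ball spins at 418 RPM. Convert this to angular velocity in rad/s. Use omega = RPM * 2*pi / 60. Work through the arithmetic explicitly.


omega = 418 * 2 * pi / 60
= 418 * 6.28318531 / 60
= 2626.371 / 60
= 43.773 rad/s

43.773 rad/s


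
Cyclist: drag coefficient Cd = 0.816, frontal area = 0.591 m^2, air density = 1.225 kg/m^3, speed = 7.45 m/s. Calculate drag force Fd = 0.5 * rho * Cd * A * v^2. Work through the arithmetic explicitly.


v^2 = 7.45^2 = 55.5025
Fd = 0.5 * 1.225 * 0.816 * 0.591 * 55.5025
= 16.394 N

16.394 N


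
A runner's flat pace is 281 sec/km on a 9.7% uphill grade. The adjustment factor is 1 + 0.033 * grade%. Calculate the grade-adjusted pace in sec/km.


Factor = 1 + 0.033 * 9.7 = 1.3201
Adjusted pace = 281 * 1.3201
= 370.95 sec/km

370.95 s/km


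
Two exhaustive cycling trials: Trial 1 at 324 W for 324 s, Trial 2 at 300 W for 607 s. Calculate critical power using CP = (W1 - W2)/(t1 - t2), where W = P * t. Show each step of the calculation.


W1 = 324 * 324 = 104976 J
W2 = 300 * 607 = 182100 J
CP = (104976 - 182100) / (324 - 607)
= -77124 / -283
= 272.52 W

272.52 W


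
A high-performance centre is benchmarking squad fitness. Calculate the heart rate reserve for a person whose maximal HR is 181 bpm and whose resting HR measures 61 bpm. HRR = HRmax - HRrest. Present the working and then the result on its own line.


HRmax = 181 bpm
HRrest = 61 bpm
HRR = 181 - 61 = 120 bpm

120 bpm


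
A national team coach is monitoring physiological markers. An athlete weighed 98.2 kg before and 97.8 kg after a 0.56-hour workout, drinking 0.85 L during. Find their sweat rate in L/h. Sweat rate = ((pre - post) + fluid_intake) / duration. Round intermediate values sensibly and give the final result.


Body mass change = 0.4 kg
Total sweat loss = 0.4 + 0.85 = 1.25 L
Rate = 1.25 / 0.56 = 2.232 L/h

2.232 L/h


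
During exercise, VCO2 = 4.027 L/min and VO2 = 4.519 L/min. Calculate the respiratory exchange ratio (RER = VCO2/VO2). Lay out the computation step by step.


RER = VCO2 / VO2
= 4.027 / 4.519
= 0.8911

0.8911


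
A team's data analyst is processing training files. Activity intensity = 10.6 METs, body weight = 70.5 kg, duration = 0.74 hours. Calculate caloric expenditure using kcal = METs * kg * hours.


kcal = 10.6 * 70.5 * 0.74
= 747.3 * 0.74
= 553.0 kcal

553.0 kcal


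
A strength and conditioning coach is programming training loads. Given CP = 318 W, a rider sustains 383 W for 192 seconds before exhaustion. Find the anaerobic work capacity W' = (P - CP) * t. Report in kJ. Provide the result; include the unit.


Excess power = 383 - 318 = 65 W
Work above CP = 65 * 192 = 12480 J
W' = 12.48 kJ

12.48 kJ


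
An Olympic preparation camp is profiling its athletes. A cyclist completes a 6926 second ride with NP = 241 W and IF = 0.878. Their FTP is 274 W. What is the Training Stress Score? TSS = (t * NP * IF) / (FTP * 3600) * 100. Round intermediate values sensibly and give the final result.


t * NP * IF = 6926 * 241 * 0.878 = 1465527.748
FTP * 3600 = 986400
TSS = (1465527.748 / 986400) * 100 = 148.57

148.57 TSS


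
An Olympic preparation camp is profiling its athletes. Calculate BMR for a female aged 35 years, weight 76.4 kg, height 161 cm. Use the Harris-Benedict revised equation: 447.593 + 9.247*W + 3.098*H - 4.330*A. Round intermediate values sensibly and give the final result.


Substituting values:
W term = 9.247 * 76.4 = 706.4708
H term = 3.098 * 161 = 498.778
A term = 4.330 * 35 = 151.55
BMR = 1501.29 kcal/day

1501.29 kcal/day


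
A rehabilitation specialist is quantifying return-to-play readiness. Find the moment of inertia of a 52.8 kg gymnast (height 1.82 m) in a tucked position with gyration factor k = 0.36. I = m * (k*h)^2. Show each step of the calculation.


Radius of gyration = 0.36 * 1.82 = 0.6552 m
I = 52.8 * 0.6552^2
= 52.8 * 0.429287
= 22.666 kg*m^2

22.666 kg*m^2


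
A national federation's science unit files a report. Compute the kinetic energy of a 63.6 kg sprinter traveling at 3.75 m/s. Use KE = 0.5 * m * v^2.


Velocity squared = 14.0625
KE = 0.5 * 63.6 * 14.0625 = 447.19 J

447.19 J


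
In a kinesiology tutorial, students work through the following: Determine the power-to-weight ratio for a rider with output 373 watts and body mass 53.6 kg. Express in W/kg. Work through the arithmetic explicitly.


P/W = 373 / 53.6 = 6.959 W/kg

6.959 W/kg


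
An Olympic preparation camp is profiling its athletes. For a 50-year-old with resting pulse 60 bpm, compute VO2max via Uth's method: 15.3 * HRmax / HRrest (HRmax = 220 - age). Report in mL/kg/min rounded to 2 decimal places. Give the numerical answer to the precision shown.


Step 1: HRmax = 220 - 50 = 170 bpm
Step 2: Ratio = 170 / 60 = 2.8333
Step 3: VO2max = 15.3 * 2.8333 = 43.35 mL/kg/min

43.35 mL/kg/min


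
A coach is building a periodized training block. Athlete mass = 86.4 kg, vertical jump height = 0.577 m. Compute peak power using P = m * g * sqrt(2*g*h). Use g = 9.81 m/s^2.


sqrt(2 * 9.81 * 0.577) = sqrt(11.32074) = 3.364631 m/s
P = 86.4 * 9.81 * 3.364631
= 2851.81 W

2851.81 W


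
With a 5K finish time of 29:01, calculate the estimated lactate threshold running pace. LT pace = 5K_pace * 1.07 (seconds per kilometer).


Race duration = 1741 s for 5 km
Average pace = 1741 / 5 = 348.2 s/km
LT pace = 348.2 * 1.07
= 372.57 s/km

372.57 s/km


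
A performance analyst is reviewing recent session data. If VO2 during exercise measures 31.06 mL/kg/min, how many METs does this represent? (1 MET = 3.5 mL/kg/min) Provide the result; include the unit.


METs = VO2 / 3.5 = 31.06 / 3.5 = 8.87

8.87 METs


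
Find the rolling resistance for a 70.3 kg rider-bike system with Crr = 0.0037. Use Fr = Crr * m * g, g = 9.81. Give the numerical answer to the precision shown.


m * g = 70.3 * 9.81 = 689.643 N
Fr = 0.0037 * 689.643 = 2.552 N

2.552 N


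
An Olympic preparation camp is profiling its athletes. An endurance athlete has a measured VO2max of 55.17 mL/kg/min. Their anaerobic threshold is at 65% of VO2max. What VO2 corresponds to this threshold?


Anaerobic threshold VO2 = VO2max * 65%
= 55.17 * 0.65
= 35.86 mL/kg/min

35.86 mL/kg/min


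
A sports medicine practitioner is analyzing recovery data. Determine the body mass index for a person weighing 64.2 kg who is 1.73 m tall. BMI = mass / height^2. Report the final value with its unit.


BMI = mass / height^2
= 64.2 / 1.73^2
= 64.2 / 2.9929
= 21.45 kg/m^2

21.45 kg/m^2


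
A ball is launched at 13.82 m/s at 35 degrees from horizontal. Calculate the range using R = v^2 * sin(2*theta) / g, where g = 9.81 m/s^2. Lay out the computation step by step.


sin(2 * 35) = sin(70) = 0.939693
v^2 = 13.82^2 = 190.9924
R = 190.9924 * 0.939693 / 9.81
= 18.295 m

18.295 m


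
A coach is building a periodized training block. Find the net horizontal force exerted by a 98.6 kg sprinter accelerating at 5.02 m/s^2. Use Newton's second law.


Newton's second law: F = m * a
F = 98.6 * 5.02 = 494.97 N

494.97 N


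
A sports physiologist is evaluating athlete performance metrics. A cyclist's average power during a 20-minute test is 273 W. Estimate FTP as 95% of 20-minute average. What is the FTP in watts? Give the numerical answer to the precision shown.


FTP = 20-min power * 0.95
= 273 * 0.95
= 259.35 W

259.35 W


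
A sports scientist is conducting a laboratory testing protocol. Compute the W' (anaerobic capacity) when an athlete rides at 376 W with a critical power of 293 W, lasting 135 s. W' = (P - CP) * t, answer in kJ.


Above-CP power = 83 W
Duration = 135 s
W' = 83 * 135 = 11205 J
Convert: 11205 / 1000 = 11.205 kJ

11.205 kJ


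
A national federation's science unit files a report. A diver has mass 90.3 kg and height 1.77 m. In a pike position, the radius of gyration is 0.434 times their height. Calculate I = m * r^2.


r = 0.434 * 1.77 = 0.76818 m
I = m * r^2 = 90.3 * 0.590101 = 53.286 kg*m^2

53.286 kg*m^2


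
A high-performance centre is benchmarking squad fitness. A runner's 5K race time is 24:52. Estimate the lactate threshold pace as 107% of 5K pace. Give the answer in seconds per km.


Total race time = 24*60 + 52 = 1492 seconds
5K pace = 1492 / 5 = 298.4 sec/km
LT pace = 298.4 * 1.07 = 319.29 sec/km

319.29 s/km


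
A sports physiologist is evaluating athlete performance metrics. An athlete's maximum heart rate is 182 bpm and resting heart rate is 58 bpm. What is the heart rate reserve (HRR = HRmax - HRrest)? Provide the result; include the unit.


HRR = HRmax - HRrest
= 182 - 58
= 124 bpm

124 bpm


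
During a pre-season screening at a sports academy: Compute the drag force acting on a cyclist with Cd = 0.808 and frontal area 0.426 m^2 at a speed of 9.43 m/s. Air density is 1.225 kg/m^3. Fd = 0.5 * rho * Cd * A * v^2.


Step 1: v^2 = 88.9249
Step 2: Fd = 0.5 * 1.225 * 0.808 * 0.426 * 88.9249
= 18.748 N

18.748 N


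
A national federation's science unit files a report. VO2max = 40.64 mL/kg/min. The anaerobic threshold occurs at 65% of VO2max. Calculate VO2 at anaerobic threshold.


AT fraction = 65 / 100 = 0.65
AT VO2 = 40.64 * 0.65
= 26.42 mL/kg/min

26.42 mL/kg/min


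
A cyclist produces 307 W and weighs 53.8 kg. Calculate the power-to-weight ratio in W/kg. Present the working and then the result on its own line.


P/W = power / mass
= 307 / 53.8
= 5.706 W/kg

5.706 W/kg


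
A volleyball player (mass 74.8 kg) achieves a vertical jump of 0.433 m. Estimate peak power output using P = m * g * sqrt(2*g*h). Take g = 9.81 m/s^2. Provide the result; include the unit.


2 * g * h = 2 * 9.81 * 0.433 = 8.49546
sqrt(8.49546) = 2.914697 m/s
P = 74.8 * 9.81 * 2.914697 = 2138.77 W

2138.77 W


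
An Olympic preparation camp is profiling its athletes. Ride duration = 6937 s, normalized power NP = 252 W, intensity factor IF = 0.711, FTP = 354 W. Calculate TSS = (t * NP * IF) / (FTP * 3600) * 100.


Numerator = 6937 * 252 * 0.711 = 1242916.164
Denominator = 354 * 3600 = 1274400
TSS = 1242916.164 / 1274400 * 100
= 97.53

97.53 TSS


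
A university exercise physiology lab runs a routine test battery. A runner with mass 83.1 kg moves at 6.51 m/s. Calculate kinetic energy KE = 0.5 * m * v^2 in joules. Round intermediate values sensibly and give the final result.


v^2 = 6.51^2 = 42.3801
KE = 0.5 * 83.1 * 42.3801
= 1760.89 J

1760.89 J


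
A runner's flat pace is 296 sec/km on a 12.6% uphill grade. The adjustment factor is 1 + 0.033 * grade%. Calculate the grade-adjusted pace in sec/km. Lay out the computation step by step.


Factor = 1 + 0.033 * 12.6 = 1.4158
Adjusted pace = 296 * 1.4158
= 419.08 sec/km

419.08 s/km


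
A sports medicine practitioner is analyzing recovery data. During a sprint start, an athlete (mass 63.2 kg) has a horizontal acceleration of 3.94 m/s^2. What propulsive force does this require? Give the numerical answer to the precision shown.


Propulsive force = mass * acceleration
= 63.2 kg * 3.94 m/s^2
= 249.01 N

249.01 N


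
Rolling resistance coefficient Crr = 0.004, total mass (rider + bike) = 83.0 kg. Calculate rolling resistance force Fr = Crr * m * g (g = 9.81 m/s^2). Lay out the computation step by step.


Fr = Crr * m * g
= 0.004 * 83.0 * 9.81
= 3.257 N

3.257 N


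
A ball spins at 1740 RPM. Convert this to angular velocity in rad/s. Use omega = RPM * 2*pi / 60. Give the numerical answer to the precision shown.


omega = 1740 * 2 * pi / 60
= 1740 * 6.28318531 / 60
= 10932.742 / 60
= 182.212 rad/s

182.212 rad/s


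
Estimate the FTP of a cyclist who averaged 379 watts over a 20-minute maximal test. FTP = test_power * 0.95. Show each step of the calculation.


FTP = 379 * 0.95 = 360.05 W

360.05 W


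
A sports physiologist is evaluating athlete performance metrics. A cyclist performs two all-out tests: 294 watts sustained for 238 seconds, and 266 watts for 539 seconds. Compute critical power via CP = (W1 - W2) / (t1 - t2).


W1 = P1 * t1 = 294 * 238 = 69972 J
W2 = P2 * t2 = 266 * 539 = 143374 J
CP = (69972 - 143374) / (238 - 539)
= 243.86 W

243.86 W


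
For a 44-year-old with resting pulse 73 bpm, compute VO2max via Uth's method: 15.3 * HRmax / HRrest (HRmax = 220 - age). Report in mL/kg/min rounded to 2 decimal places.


Step 1: HRmax = 220 - 44 = 176 bpm
Step 2: Ratio = 176 / 73 = 2.411
Step 3: VO2max = 15.3 * 2.411 = 36.89 mL/kg/min

36.89 mL/kg/min


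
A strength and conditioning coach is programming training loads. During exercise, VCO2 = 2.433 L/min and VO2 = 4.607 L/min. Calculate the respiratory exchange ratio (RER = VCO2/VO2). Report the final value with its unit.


RER = VCO2 / VO2
= 2.433 / 4.607
= 0.5281

0.5281


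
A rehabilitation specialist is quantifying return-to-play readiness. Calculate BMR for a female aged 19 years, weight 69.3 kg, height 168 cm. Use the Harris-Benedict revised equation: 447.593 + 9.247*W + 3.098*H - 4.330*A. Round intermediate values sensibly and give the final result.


Substituting values:
W term = 9.247 * 69.3 = 640.8171
H term = 3.098 * 168 = 520.464
A term = 4.330 * 19 = 82.27
BMR = 1526.6 kcal/day

1526.6 kcal/day


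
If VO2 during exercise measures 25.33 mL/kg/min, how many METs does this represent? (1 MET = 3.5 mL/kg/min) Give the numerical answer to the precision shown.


METs = VO2 / 3.5 = 25.33 / 3.5 = 7.24

7.24 METs


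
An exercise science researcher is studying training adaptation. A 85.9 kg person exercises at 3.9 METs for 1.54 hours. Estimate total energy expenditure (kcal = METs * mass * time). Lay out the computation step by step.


Energy = METs * mass(kg) * time(h)
= 3.9 * 85.9 * 1.54
= 515.92 kcal

515.92 kcal


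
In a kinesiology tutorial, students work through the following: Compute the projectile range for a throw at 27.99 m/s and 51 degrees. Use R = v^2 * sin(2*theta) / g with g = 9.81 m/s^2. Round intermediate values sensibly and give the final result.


Two times the angle = 102 degrees
sin(102) = 0.978148
R = 783.4401 * 0.978148 / 9.81 = 78.116 m

78.116 m


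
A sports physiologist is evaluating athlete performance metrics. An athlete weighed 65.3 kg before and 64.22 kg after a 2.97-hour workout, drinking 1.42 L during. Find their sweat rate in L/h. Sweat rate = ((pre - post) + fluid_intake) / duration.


Body mass change = 1.08 kg
Total sweat loss = 1.08 + 1.42 = 2.5 L
Rate = 2.5 / 2.97 = 0.842 L/h

0.842 L/h


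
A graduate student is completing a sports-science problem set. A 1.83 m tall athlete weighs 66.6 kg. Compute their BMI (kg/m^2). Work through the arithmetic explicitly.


height^2 = 3.3489 m^2
BMI = 66.6 / 3.3489 = 19.89 kg/m^2

19.89 kg/m^2


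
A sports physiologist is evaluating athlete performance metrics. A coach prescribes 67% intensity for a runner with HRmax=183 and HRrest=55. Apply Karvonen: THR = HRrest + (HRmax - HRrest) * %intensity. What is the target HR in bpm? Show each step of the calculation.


Heart rate reserve = 183 - 55 = 128
Intensity fraction = 67 / 100 = 0.67
THR = 55 + 128 * 0.67 = 140.76 bpm

140.76 bpm


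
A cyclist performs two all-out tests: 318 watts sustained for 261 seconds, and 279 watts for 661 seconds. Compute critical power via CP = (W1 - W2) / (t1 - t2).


W1 = P1 * t1 = 318 * 261 = 82998 J
W2 = P2 * t2 = 279 * 661 = 184419 J
CP = (82998 - 184419) / (261 - 661)
= 253.55 W

253.55 W


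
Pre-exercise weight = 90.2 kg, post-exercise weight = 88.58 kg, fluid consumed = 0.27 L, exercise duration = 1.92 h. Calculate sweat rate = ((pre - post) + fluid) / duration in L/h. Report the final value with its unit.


Weight loss = 90.2 - 88.58 = 1.62 kg (approx L)
Total sweat = 1.62 + 0.27 = 1.89 L
Sweat rate = 1.89 / 1.92 = 0.984 L/h

0.984 L/h


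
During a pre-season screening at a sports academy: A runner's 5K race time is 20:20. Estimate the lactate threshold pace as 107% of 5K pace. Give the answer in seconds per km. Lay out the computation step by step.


Total race time = 20*60 + 20 = 1220 seconds
5K pace = 1220 / 5 = 244.0 sec/km
LT pace = 244.0 * 1.07 = 261.08 sec/km

261.08 s/km


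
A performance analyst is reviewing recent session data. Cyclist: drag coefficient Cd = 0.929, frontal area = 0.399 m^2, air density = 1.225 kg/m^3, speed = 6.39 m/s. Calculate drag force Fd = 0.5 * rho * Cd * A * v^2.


v^2 = 6.39^2 = 40.8321
Fd = 0.5 * 1.225 * 0.929 * 0.399 * 40.8321
= 9.27 N

9.27 N


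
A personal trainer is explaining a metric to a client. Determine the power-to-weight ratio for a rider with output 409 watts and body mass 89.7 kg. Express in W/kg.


P/W = 409 / 89.7 = 4.56 W/kg

4.56 W/kg


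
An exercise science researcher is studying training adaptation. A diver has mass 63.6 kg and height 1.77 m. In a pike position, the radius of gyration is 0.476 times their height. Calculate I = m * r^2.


r = 0.476 * 1.77 = 0.84252 m
I = m * r^2 = 63.6 * 0.70984 = 45.146 kg*m^2

45.146 kg*m^2


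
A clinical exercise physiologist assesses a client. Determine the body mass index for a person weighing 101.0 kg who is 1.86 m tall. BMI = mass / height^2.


BMI = mass / height^2
= 101.0 / 1.86^2
= 101.0 / 3.4596
= 29.19 kg/m^2

29.19 kg/m^2


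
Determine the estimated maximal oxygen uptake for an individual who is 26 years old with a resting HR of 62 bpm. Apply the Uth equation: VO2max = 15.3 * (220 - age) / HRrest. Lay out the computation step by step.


HRmax = 220 - 26 = 194
VO2max = 15.3 * (194 / 62)
= 15.3 * 3.129
= 47.87 mL/kg/min

47.87 mL/kg/min


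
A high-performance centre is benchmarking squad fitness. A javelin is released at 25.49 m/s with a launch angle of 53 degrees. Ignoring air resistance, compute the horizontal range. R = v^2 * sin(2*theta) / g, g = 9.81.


Launch speed squared = 649.7401
sin(2 * 53 deg) = 0.961262
Range = 649.7401 * 0.961262 / 9.81
= 63.667 m

63.667 m


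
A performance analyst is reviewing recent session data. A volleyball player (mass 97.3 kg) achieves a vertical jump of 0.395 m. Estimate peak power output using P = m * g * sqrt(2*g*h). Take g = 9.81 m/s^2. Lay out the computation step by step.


2 * g * h = 2 * 9.81 * 0.395 = 7.7499
sqrt(7.7499) = 2.783864 m/s
P = 97.3 * 9.81 * 2.783864 = 2657.23 W

2657.23 W


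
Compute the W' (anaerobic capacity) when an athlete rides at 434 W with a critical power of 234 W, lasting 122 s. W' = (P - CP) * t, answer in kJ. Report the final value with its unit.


Above-CP power = 200 W
Duration = 122 s
W' = 200 * 122 = 24400 J
Convert: 24400 / 1000 = 24.4 kJ

24.4 kJ


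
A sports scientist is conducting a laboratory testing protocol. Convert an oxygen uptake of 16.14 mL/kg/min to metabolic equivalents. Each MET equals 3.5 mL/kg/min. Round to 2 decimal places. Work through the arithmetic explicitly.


One MET = 3.5 mL/kg/min
Number of METs = 16.14 / 3.5
= 4.61 METs

4.61 METs


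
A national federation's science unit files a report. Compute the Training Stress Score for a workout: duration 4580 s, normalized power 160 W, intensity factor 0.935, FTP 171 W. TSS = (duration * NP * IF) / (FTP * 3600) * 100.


Product = 4580 * 160 * 0.935 = 685168.0
Base = 171 * 3600 = 615600
TSS = 685168.0 / 615600 * 100 = 111.3

111.3 TSS


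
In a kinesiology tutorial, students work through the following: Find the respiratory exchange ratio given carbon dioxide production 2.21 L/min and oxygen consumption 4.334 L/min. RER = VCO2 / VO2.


VCO2 = 2.21 L/min
VO2 = 4.334 L/min
RER = 2.21 / 4.334 = 0.5099

0.5099


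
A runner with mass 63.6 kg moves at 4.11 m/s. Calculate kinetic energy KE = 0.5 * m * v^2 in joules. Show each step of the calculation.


v^2 = 4.11^2 = 16.8921
KE = 0.5 * 63.6 * 16.8921
= 537.17 J

537.17 J


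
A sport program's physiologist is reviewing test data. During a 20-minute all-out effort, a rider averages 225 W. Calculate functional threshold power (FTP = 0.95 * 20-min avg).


FTP = 0.95 * 225
= 213.75 W

213.75 W


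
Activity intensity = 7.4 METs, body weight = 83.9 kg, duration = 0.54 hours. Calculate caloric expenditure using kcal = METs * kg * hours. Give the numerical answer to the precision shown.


kcal = 7.4 * 83.9 * 0.54
= 620.86 * 0.54
= 335.26 kcal

335.26 kcal


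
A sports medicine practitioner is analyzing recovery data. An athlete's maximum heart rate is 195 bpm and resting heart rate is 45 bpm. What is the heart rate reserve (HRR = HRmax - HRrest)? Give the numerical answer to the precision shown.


HRR = HRmax - HRrest
= 195 - 45
= 150 bpm

150 bpm


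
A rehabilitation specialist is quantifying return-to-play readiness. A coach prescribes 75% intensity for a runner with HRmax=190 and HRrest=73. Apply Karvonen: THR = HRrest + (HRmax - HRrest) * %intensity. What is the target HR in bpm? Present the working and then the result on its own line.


Heart rate reserve = 190 - 73 = 117
Intensity fraction = 75 / 100 = 0.75
THR = 73 + 117 * 0.75 = 160.75 bpm

160.75 bpm


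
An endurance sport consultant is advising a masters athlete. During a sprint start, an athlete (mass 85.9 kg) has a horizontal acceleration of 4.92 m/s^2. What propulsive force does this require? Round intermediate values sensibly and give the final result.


Propulsive force = mass * acceleration
= 85.9 kg * 4.92 m/s^2
= 422.63 N

422.63 N


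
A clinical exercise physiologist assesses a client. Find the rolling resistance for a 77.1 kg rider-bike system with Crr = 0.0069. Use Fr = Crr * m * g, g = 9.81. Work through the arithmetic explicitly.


m * g = 77.1 * 9.81 = 756.351 N
Fr = 0.0069 * 756.351 = 5.219 N

5.219 N


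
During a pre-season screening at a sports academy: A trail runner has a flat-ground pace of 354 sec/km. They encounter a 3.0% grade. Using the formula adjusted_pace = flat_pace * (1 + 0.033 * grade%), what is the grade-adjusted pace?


Grade factor = 1 + 0.033 * 3.0 = 1.099
Adjusted = 354 * 1.099 = 389.05 sec/km

389.05 s/km


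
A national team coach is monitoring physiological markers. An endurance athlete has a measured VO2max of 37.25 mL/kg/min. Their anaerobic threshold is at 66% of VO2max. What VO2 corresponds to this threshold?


Anaerobic threshold VO2 = VO2max * 66%
= 37.25 * 0.66
= 24.59 mL/kg/min

24.59 mL/kg/min


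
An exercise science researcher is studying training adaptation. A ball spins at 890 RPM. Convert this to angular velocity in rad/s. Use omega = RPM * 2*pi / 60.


omega = 890 * 2 * pi / 60
= 890 * 6.28318531 / 60
= 5592.035 / 60
= 93.201 rad/s

93.201 rad/s


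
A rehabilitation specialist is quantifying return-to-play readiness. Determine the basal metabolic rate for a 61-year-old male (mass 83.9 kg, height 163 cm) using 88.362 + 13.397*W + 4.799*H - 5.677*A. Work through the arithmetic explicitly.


BMR = 88.362 + 13.397*83.9 + 4.799*163 - 5.677*61
= 1648.31 kcal/day

1648.31 kcal/day


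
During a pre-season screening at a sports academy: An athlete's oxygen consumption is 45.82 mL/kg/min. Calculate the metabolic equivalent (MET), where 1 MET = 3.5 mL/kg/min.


MET = VO2 / 3.5
= 45.82 / 3.5
= 13.09 METs

13.09 METs


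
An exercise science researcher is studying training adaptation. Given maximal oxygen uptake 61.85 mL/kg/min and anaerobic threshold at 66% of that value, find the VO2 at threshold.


Percentage as decimal = 0.66
VO2 at AT = 61.85 * 0.66 = 40.82 mL/kg/min

40.82 mL/kg/min


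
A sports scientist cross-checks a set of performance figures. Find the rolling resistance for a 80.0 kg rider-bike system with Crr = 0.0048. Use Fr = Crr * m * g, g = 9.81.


m * g = 80.0 * 9.81 = 784.8 N
Fr = 0.0048 * 784.8 = 3.767 N

3.767 N


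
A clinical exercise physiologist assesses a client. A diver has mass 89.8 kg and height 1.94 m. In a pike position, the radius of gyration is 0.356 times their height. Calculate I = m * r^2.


r = 0.356 * 1.94 = 0.69064 m
I = m * r^2 = 89.8 * 0.476984 = 42.833 kg*m^2

42.833 kg*m^2


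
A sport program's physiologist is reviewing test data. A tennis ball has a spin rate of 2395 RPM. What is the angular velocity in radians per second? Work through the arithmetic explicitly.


Convert RPM to rad/s: multiply by 2*pi and divide by 60
omega = 2395 * 2 * pi / 60
= 250.804 rad/s

250.804 rad/s


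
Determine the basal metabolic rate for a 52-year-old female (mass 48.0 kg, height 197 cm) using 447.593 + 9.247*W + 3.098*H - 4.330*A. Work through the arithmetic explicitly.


BMR = 447.593 + 9.247*48.0 + 3.098*197 - 4.330*52
= 1276.6 kcal/day

1276.6 kcal/day


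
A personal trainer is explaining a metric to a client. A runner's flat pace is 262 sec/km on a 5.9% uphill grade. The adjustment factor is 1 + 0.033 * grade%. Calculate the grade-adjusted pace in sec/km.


Factor = 1 + 0.033 * 5.9 = 1.1947
Adjusted pace = 262 * 1.1947
= 313.01 sec/km

313.01 s/km


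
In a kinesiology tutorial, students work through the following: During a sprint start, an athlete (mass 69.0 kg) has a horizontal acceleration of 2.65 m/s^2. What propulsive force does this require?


Propulsive force = mass * acceleration
= 69.0 kg * 2.65 m/s^2
= 182.85 N

182.85 N


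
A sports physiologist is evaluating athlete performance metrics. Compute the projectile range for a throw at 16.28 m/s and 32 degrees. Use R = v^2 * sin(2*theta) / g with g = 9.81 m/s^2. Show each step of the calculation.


Two times the angle = 64 degrees
sin(64) = 0.898794
R = 265.0384 * 0.898794 / 9.81 = 24.283 m

24.283 m


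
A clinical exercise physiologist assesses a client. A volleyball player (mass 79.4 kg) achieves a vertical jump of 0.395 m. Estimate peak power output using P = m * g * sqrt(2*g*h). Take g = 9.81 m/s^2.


2 * g * h = 2 * 9.81 * 0.395 = 7.7499
sqrt(7.7499) = 2.783864 m/s
P = 79.4 * 9.81 * 2.783864 = 2168.39 W

2168.39 W


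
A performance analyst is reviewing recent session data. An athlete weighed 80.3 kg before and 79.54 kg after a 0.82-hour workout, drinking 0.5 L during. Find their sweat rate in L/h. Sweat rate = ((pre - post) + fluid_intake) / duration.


Body mass change = 0.76 kg
Total sweat loss = 0.76 + 0.5 = 1.26 L
Rate = 1.26 / 0.82 = 1.537 L/h

1.537 L/h


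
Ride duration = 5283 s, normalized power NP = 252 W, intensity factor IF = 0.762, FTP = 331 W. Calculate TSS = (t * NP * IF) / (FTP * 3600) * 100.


Numerator = 5283 * 252 * 0.762 = 1014462.792
Denominator = 331 * 3600 = 1191600
TSS = 1014462.792 / 1191600 * 100
= 85.13

85.13 TSS


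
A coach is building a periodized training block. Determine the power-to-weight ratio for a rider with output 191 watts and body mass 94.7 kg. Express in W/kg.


P/W = 191 / 94.7 = 2.017 W/kg

2.017 W/kg


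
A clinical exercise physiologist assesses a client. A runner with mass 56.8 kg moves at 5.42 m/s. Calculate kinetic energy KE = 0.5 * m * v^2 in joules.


v^2 = 5.42^2 = 29.3764
KE = 0.5 * 56.8 * 29.3764
= 834.29 J

834.29 J


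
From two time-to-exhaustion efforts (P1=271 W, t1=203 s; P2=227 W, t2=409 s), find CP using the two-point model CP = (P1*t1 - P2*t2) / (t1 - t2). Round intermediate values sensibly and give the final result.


Work in trial 1 = 55013 J
Work in trial 2 = 92843 J
Delta work = -37830 J
Delta time = -206 s
CP = -37830 / -206 = 183.64 W

183.64 W


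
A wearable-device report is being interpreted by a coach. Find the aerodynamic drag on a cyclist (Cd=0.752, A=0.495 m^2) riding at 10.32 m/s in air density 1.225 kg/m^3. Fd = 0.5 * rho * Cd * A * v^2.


Fd = 0.5 * 1.225 * 0.752 * 0.495 * 10.32^2
= 0.5 * 1.225 * 0.752 * 0.495 * 106.5024
= 24.282 N

24.282 N


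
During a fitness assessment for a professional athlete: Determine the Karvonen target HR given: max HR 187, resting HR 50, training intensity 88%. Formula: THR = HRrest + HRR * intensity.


HRR = HRmax - HRrest = 187 - 50 = 137
THR = 50 + 137 * 0.88
= 170.56 bpm

170.56 bpm


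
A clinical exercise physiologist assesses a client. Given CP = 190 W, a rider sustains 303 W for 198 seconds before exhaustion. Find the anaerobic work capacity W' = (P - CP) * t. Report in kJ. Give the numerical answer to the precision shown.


Excess power = 303 - 190 = 113 W
Work above CP = 113 * 198 = 22374 J
W' = 22.374 kJ

22.374 kJ


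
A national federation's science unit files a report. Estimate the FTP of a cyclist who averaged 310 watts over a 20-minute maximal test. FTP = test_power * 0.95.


FTP = 310 * 0.95 = 294.5 W

294.5 W


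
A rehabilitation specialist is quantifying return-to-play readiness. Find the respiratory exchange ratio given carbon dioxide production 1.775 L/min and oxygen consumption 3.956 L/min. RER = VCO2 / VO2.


VCO2 = 1.775 L/min
VO2 = 3.956 L/min
RER = 1.775 / 3.956 = 0.4487

0.4487


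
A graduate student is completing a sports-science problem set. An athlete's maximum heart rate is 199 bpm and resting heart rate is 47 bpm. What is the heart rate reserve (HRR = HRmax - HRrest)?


HRR = HRmax - HRrest
= 199 - 47
= 152 bpm

152 bpm


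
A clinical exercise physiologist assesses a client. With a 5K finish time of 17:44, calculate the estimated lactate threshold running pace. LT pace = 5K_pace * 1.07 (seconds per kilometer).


Race duration = 1064 s for 5 km
Average pace = 1064 / 5 = 212.8 s/km
LT pace = 212.8 * 1.07
= 227.7 s/km

227.7 s/km


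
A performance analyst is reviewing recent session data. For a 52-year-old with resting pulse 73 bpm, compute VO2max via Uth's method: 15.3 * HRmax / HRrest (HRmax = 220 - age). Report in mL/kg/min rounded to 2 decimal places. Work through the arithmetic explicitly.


Step 1: HRmax = 220 - 52 = 168 bpm
Step 2: Ratio = 168 / 73 = 2.3014
Step 3: VO2max = 15.3 * 2.3014 = 35.21 mL/kg/min

35.21 mL/kg/min


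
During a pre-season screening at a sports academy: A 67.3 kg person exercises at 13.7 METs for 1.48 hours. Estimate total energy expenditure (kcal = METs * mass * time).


Energy = METs * mass(kg) * time(h)
= 13.7 * 67.3 * 1.48
= 1364.57 kcal

1364.57 kcal


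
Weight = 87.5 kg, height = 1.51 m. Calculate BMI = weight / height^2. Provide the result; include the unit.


height^2 = 1.51^2 = 2.2801
BMI = 87.5 / 2.2801 = 38.38 kg/m^2

38.38 kg/m^2


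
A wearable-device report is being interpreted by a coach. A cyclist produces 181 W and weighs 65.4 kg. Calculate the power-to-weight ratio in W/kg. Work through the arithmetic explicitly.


P/W = power / mass
= 181 / 65.4
= 2.768 W/kg

2.768 W/kg


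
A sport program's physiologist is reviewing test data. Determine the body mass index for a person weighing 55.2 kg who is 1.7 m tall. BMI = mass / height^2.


BMI = mass / height^2
= 55.2 / 1.7^2
= 55.2 / 2.89
= 19.1 kg/m^2

19.1 kg/m^2


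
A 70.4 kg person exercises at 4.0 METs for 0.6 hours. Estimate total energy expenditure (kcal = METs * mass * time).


Energy = METs * mass(kg) * time(h)
= 4.0 * 70.4 * 0.6
= 168.96 kcal

168.96 kcal
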